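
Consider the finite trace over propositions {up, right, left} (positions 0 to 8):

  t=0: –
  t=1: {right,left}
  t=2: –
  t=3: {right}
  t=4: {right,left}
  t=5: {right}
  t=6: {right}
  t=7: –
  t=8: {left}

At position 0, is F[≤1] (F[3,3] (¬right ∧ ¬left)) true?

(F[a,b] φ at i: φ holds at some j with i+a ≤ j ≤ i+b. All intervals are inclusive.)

Check F[3,3] (¬right ∧ ¬left) at each j in [0,1]:
  j=0: fails (none in [3,3])
  j=1: fails (none in [4,4])
No position in the window satisfies it → formula fails.

Does not hold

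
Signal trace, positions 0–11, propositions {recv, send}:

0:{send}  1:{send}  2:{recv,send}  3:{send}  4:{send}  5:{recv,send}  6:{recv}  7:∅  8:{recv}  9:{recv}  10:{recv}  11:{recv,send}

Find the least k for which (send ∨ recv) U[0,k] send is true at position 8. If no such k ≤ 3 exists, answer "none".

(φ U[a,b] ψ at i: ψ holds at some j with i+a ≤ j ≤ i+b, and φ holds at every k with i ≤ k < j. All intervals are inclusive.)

3

Need earliest j ≥ 8 with send, and (send ∨ recv) at every k in [8,j-1].
  j=8: rhs fails.
  j=9: rhs fails.
  j=10: rhs fails.
  j=11: rhs holds; lhs holds on [8,10]. k = 3.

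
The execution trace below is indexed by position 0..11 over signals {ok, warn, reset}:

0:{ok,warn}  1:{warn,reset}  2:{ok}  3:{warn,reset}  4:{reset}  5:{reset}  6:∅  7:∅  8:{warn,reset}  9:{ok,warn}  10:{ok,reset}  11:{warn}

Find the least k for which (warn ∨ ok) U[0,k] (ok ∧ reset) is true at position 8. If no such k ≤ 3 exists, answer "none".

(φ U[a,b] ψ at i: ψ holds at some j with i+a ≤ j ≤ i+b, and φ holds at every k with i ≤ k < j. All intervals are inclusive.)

Need earliest j ≥ 8 with (ok ∧ reset), and (warn ∨ ok) at every k in [8,j-1].
  j=8: rhs fails.
  j=9: rhs fails.
  j=10: rhs holds; lhs holds on [8,9]. k = 2.

2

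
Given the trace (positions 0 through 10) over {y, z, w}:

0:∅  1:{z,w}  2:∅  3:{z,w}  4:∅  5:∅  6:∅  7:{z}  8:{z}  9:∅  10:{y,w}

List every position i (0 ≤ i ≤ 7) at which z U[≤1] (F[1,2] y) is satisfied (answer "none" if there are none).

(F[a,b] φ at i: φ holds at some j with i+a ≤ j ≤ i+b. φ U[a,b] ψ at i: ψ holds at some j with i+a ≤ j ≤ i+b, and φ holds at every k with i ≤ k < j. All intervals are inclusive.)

7

Evaluate at each i in [0,7]:
  i=0: ✗ (no rhs in [0,1])
  i=1: ✗ (no rhs in [1,2])
  i=2: ✗ (no rhs in [2,3])
  i=3: ✗ (no rhs in [3,4])
  i=4: ✗ (no rhs in [4,5])
  i=5: ✗ (no rhs in [5,6])
  i=6: ✗ (no rhs in [6,7])
  i=7: ✓ (rhs at j=8; lhs holds on [7,7])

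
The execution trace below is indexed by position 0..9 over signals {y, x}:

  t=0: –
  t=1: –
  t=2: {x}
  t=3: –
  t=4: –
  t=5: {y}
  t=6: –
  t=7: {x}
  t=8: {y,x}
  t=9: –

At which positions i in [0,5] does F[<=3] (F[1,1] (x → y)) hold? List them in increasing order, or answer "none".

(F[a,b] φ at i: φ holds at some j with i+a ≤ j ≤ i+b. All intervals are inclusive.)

Evaluate at each i in [0,5]:
  i=0: ✓ (witness j=0)
  i=1: ✓ (witness j=2)
  i=2: ✓ (witness j=2)
  i=3: ✓ (witness j=3)
  i=4: ✓ (witness j=4)
  i=5: ✓ (witness j=5)

0, 1, 2, 3, 4, 5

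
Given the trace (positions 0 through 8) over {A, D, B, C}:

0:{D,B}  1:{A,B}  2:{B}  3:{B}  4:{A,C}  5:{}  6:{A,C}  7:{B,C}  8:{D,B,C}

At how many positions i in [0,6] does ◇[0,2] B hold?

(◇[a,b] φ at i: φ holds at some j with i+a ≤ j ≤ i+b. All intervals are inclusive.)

Evaluate at each i in [0,6]:
  i=0: ✓ (witness j=0)
  i=1: ✓ (witness j=1)
  i=2: ✓ (witness j=2)
  i=3: ✓ (witness j=3)
  i=4: ✗ (none in [4,6])
  i=5: ✓ (witness j=7)
  i=6: ✓ (witness j=7)
Positions where it holds: {0, 1, 2, 3, 5, 6} → 6.

6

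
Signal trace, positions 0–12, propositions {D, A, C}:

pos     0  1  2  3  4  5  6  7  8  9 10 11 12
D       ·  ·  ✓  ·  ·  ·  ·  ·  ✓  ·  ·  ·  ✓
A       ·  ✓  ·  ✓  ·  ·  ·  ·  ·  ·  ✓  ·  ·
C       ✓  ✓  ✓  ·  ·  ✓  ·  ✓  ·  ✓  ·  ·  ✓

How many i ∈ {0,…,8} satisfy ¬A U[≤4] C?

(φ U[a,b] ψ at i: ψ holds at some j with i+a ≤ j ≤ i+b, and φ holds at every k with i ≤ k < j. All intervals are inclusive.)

Evaluate at each i in [0,8]:
  i=0: ✓ (rhs at j=0)
  i=1: ✓ (rhs at j=1)
  i=2: ✓ (rhs at j=2)
  i=3: ✗ (lhs fails at k=3 before rhs at j=5)
  i=4: ✓ (rhs at j=5; lhs holds on [4,4])
  i=5: ✓ (rhs at j=5)
  i=6: ✓ (rhs at j=7; lhs holds on [6,6])
  i=7: ✓ (rhs at j=7)
  i=8: ✓ (rhs at j=9; lhs holds on [8,8])
Positions where it holds: {0, 1, 2, 4, 5, 6, 7, 8} → 8.

8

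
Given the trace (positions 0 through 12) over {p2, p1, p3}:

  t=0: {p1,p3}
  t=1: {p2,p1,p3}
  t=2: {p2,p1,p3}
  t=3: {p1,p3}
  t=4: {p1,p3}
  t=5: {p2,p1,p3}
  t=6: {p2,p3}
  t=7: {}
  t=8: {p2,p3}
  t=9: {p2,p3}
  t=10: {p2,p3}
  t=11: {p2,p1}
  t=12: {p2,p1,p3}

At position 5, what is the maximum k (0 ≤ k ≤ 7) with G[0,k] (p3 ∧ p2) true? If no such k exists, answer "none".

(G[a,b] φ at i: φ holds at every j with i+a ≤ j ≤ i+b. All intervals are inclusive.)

(p3 ∧ p2) must hold from j=5 onward; find where it first fails.
  j=5: holds
  j=6: holds
  j=7: fails
Holds on [5,6], so largest k = 1.

1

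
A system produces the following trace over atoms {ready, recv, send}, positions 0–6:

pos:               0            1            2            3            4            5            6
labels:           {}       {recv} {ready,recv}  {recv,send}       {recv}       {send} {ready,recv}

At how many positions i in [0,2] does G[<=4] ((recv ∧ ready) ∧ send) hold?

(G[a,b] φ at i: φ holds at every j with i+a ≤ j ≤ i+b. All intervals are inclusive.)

0

Evaluate at each i in [0,2]:
  i=0: ✗ (fails at j=0)
  i=1: ✗ (fails at j=1)
  i=2: ✗ (fails at j=2)
Positions where it holds: {} → 0.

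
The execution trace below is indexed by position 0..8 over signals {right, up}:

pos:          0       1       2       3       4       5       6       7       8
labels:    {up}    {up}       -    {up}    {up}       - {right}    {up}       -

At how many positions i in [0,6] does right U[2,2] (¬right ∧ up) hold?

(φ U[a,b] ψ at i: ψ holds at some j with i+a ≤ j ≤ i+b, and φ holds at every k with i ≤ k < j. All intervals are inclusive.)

Evaluate at each i in [0,6]:
  i=0: ✗ (no rhs in [2,2])
  i=1: ✗ (lhs fails at k=1 before rhs at j=3)
  i=2: ✗ (lhs fails at k=2 before rhs at j=4)
  i=3: ✗ (no rhs in [5,5])
  i=4: ✗ (no rhs in [6,6])
  i=5: ✗ (lhs fails at k=5 before rhs at j=7)
  i=6: ✗ (no rhs in [8,8])
Positions where it holds: {} → 0.

0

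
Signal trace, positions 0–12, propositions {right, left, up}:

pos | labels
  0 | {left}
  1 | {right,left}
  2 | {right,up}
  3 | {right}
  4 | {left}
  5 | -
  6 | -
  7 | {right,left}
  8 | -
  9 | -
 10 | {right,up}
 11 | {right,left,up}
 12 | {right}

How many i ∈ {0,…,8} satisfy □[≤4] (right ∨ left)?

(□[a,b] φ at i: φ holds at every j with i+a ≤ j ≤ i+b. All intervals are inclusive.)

Evaluate at each i in [0,8]:
  i=0: ✓ (all of [0,4])
  i=1: ✗ (fails at j=5)
  i=2: ✗ (fails at j=5)
  i=3: ✗ (fails at j=5)
  i=4: ✗ (fails at j=5)
  i=5: ✗ (fails at j=5)
  i=6: ✗ (fails at j=6)
  i=7: ✗ (fails at j=8)
  i=8: ✗ (fails at j=8)
Positions where it holds: {0} → 1.

1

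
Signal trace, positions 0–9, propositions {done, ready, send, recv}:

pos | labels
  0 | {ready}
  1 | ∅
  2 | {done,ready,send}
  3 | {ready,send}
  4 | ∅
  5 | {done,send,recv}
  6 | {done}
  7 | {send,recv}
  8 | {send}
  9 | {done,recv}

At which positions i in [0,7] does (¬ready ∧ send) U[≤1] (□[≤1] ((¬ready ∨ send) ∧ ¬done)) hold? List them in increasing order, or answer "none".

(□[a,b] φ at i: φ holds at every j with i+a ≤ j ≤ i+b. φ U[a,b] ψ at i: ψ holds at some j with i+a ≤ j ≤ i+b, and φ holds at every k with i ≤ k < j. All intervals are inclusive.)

Evaluate at each i in [0,7]:
  i=0: ✗ (no rhs in [0,1])
  i=1: ✗ (no rhs in [1,2])
  i=2: ✗ (lhs fails at k=2 before rhs at j=3)
  i=3: ✓ (rhs at j=3)
  i=4: ✗ (no rhs in [4,5])
  i=5: ✗ (no rhs in [5,6])
  i=6: ✗ (lhs fails at k=6 before rhs at j=7)
  i=7: ✓ (rhs at j=7)

3, 7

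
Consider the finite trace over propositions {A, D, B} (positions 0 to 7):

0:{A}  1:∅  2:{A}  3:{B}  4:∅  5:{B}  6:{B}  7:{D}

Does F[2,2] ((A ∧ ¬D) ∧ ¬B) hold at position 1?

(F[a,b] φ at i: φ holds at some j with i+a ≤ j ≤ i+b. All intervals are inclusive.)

Does not hold

Check ((A ∧ ¬D) ∧ ¬B) at each j in [3,3]:
  j=3: false
No position in the window satisfies it → formula fails.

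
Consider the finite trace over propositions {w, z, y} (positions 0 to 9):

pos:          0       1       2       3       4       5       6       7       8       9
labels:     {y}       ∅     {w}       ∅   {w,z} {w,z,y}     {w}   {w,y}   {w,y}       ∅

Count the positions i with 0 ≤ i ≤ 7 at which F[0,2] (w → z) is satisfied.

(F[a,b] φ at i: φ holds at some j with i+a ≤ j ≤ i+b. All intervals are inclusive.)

7

Evaluate at each i in [0,7]:
  i=0: ✓ (witness j=0)
  i=1: ✓ (witness j=1)
  i=2: ✓ (witness j=3)
  i=3: ✓ (witness j=3)
  i=4: ✓ (witness j=4)
  i=5: ✓ (witness j=5)
  i=6: ✗ (none in [6,8])
  i=7: ✓ (witness j=9)
Positions where it holds: {0, 1, 2, 3, 4, 5, 7} → 7.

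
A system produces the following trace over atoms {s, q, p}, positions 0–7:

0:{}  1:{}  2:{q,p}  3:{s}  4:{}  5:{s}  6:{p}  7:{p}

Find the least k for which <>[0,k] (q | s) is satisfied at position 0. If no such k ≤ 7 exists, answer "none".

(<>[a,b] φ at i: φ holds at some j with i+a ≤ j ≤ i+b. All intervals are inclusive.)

2

Scan j = 0,1,… for (q | s):
  j=0: fails
  j=1: fails
  j=2: holds
First hit at j=2, so smallest k = 2-0 = 2.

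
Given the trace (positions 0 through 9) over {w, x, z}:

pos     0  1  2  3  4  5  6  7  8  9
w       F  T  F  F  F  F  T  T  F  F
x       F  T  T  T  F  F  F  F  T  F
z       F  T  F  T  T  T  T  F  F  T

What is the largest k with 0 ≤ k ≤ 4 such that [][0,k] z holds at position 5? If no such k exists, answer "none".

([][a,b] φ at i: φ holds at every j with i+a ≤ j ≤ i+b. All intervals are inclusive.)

z must hold from j=5 onward; find where it first fails.
  j=5: holds
  j=6: holds
  j=7: fails
Holds on [5,6], so largest k = 1.

1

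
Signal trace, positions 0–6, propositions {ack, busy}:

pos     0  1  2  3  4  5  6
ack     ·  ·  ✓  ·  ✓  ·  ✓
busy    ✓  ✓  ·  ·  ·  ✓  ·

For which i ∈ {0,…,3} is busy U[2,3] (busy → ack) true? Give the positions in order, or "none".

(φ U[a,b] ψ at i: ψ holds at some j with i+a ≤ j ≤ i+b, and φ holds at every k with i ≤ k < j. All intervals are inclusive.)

0

Evaluate at each i in [0,3]:
  i=0: ✓ (rhs at j=2; lhs holds on [0,1])
  i=1: ✗ (lhs fails at k=2 before rhs at j=3)
  i=2: ✗ (lhs fails at k=2 before rhs at j=4)
  i=3: ✗ (lhs fails at k=3 before rhs at j=6)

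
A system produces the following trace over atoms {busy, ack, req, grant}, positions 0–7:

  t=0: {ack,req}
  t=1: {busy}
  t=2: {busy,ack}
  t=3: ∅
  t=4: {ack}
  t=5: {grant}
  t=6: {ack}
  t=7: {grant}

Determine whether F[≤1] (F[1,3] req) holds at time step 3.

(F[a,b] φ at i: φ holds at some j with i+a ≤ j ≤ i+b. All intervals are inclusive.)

False

Check F[1,3] req at each j in [3,4]:
  j=3: fails (none in [4,6])
  j=4: fails (none in [5,7])
No position in the window satisfies it → formula fails.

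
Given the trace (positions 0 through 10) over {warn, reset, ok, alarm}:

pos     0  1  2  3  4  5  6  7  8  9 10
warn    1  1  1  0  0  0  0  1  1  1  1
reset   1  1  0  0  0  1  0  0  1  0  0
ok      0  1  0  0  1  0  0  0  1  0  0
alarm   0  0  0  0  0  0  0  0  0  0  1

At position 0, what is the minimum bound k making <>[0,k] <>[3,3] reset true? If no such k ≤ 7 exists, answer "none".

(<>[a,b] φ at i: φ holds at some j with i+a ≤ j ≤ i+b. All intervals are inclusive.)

2

Scan j = 0,1,… for <>[3,3] reset:
  j=0: fails
  j=1: fails
  j=2: holds
First hit at j=2, so smallest k = 2-0 = 2.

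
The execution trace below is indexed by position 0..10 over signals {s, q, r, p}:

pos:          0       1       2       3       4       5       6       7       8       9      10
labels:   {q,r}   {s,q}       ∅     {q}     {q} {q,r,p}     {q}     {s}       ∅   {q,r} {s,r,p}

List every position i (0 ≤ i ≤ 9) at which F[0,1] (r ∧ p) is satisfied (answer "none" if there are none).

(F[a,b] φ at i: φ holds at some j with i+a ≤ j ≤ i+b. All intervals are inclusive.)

4, 5, 9

Evaluate at each i in [0,9]:
  i=0: ✗ (none in [0,1])
  i=1: ✗ (none in [1,2])
  i=2: ✗ (none in [2,3])
  i=3: ✗ (none in [3,4])
  i=4: ✓ (witness j=5)
  i=5: ✓ (witness j=5)
  i=6: ✗ (none in [6,7])
  i=7: ✗ (none in [7,8])
  i=8: ✗ (none in [8,9])
  i=9: ✓ (witness j=10)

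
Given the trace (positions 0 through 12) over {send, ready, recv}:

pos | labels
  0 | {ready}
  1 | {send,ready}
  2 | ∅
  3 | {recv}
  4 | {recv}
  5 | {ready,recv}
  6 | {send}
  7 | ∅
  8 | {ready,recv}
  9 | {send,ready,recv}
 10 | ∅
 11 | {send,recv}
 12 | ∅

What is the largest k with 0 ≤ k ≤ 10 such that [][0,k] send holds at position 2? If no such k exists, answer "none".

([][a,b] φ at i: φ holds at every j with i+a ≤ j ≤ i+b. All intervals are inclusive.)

none

send must hold from j=2 onward; find where it first fails.
  j=2: fails → no k works.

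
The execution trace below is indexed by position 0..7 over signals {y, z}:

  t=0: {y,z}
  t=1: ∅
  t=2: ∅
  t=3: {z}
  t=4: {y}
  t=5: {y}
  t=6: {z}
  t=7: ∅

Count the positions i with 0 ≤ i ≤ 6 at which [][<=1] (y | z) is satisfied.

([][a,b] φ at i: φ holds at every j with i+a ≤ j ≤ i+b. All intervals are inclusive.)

Evaluate at each i in [0,6]:
  i=0: ✗ (fails at j=1)
  i=1: ✗ (fails at j=1)
  i=2: ✗ (fails at j=2)
  i=3: ✓ (all of [3,4])
  i=4: ✓ (all of [4,5])
  i=5: ✓ (all of [5,6])
  i=6: ✗ (fails at j=7)
Positions where it holds: {3, 4, 5} → 3.

3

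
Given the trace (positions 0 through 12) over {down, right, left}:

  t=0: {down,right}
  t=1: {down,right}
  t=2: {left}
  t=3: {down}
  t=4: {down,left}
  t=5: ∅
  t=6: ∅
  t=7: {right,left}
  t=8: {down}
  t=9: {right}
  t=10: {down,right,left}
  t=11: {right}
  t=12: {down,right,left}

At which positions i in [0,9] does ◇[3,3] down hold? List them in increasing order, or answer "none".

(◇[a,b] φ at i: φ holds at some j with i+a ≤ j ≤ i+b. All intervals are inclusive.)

Evaluate at each i in [0,9]:
  i=0: ✓ (witness j=3)
  i=1: ✓ (witness j=4)
  i=2: ✗ (none in [5,5])
  i=3: ✗ (none in [6,6])
  i=4: ✗ (none in [7,7])
  i=5: ✓ (witness j=8)
  i=6: ✗ (none in [9,9])
  i=7: ✓ (witness j=10)
  i=8: ✗ (none in [11,11])
  i=9: ✓ (witness j=12)

0, 1, 5, 7, 9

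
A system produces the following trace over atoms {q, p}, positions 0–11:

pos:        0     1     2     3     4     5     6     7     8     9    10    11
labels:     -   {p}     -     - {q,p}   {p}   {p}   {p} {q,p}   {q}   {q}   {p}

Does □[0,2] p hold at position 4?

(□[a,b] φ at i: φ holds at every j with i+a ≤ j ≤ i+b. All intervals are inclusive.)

True

Check p at every j in [4,6]:
  j=4: true
  j=5: true
  j=6: true
All positions satisfy it → formula holds.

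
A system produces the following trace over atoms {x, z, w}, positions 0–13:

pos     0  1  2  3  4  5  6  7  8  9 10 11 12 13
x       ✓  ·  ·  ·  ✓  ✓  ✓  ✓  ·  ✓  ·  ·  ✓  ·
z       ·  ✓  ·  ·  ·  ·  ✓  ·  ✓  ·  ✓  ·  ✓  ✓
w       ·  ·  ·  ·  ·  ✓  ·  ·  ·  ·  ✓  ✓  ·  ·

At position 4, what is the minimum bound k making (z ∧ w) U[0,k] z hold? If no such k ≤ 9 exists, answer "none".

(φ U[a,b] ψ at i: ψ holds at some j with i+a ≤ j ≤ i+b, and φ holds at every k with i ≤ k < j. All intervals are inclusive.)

Need earliest j ≥ 4 with z, and (z ∧ w) at every k in [4,j-1].
  j=4: rhs fails.
  j=5: rhs fails.
  j=6: rhs holds but lhs fails at k=4.
  j=7: rhs fails.
  j=8: rhs holds but lhs fails at k=4.
  j=9: rhs fails.
  j=10: rhs holds but lhs fails at k=4.
  j=11: rhs fails.
  j=12: rhs holds but lhs fails at k=4.
  j=13: rhs holds but lhs fails at k=4.
No witness within the range → none.

none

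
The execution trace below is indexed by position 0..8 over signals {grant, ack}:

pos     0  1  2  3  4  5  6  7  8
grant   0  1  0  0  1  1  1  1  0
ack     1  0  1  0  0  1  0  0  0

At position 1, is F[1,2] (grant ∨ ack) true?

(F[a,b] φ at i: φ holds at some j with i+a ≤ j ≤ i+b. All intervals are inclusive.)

Check (grant ∨ ack) at each j in [2,3]:
  j=2: true
  j=3: false
Found at j=2 → formula holds.

True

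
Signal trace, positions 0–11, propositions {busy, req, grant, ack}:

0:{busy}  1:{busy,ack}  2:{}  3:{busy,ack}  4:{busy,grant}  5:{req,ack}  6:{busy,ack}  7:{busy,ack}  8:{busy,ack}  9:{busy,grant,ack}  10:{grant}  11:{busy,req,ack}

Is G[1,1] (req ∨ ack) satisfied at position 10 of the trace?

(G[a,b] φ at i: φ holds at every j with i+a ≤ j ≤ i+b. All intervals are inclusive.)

Yes

Check (req ∨ ack) at every j in [11,11]:
  j=11: true
All positions satisfy it → formula holds.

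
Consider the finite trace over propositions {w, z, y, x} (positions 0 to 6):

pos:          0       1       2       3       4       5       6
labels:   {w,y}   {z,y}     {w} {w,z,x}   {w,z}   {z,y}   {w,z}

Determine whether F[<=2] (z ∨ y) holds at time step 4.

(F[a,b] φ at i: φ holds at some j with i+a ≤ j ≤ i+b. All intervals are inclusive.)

True

Check (z ∨ y) at each j in [4,6]:
  j=4: true
  j=5: true
  j=6: true
Found at j=4 → formula holds.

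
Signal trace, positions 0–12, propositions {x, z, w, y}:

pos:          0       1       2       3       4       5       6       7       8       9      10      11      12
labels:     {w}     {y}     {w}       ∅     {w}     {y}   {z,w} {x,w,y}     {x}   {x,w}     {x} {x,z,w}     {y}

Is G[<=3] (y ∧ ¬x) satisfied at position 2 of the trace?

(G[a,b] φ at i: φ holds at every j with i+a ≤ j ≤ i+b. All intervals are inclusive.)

Check (y ∧ ¬x) at every j in [2,5]:
  j=2: false
  j=3: false
  j=4: false
  j=5: true
Fails at j=2 → formula fails.

No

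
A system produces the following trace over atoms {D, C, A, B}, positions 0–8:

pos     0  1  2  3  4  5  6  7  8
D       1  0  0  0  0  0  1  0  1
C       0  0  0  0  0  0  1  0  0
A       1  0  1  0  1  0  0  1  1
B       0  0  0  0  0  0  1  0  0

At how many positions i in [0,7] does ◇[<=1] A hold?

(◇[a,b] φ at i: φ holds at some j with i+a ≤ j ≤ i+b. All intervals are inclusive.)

7

Evaluate at each i in [0,7]:
  i=0: ✓ (witness j=0)
  i=1: ✓ (witness j=2)
  i=2: ✓ (witness j=2)
  i=3: ✓ (witness j=4)
  i=4: ✓ (witness j=4)
  i=5: ✗ (none in [5,6])
  i=6: ✓ (witness j=7)
  i=7: ✓ (witness j=7)
Positions where it holds: {0, 1, 2, 3, 4, 6, 7} → 7.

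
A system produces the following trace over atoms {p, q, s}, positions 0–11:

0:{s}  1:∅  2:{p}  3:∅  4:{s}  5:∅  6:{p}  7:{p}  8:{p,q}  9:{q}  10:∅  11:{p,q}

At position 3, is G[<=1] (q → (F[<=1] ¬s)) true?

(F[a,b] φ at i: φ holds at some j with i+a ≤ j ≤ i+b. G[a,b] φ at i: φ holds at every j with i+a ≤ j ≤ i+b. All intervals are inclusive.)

Holds

Check (q → (F[<=1] ¬s)) at every j in [3,4]:
  j=3: antecedent false → ✓
  j=4: antecedent false → ✓
All positions satisfy it → formula holds.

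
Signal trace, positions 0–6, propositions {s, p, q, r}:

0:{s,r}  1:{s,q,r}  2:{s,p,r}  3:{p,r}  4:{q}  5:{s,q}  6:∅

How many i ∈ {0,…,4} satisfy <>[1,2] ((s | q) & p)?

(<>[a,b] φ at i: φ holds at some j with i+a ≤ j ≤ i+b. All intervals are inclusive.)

Evaluate at each i in [0,4]:
  i=0: ✓ (witness j=2)
  i=1: ✓ (witness j=2)
  i=2: ✗ (none in [3,4])
  i=3: ✗ (none in [4,5])
  i=4: ✗ (none in [5,6])
Positions where it holds: {0, 1} → 2.

2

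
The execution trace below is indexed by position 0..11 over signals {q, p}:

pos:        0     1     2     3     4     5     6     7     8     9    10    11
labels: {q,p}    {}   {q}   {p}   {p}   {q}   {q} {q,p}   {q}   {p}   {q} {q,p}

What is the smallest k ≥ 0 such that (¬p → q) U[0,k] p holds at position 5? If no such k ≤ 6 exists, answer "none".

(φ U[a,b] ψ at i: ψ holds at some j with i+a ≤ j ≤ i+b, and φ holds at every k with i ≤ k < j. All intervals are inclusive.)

2

Need earliest j ≥ 5 with p, and (¬p → q) at every k in [5,j-1].
  j=5: rhs fails.
  j=6: rhs fails.
  j=7: rhs holds; lhs holds on [5,6]. k = 2.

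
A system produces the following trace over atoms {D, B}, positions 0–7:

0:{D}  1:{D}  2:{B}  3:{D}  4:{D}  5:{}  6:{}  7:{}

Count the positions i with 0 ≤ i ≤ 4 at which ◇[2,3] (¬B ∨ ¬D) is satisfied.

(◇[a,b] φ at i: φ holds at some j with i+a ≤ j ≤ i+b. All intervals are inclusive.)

5

Evaluate at each i in [0,4]:
  i=0: ✓ (witness j=2)
  i=1: ✓ (witness j=3)
  i=2: ✓ (witness j=4)
  i=3: ✓ (witness j=5)
  i=4: ✓ (witness j=6)
Positions where it holds: {0, 1, 2, 3, 4} → 5.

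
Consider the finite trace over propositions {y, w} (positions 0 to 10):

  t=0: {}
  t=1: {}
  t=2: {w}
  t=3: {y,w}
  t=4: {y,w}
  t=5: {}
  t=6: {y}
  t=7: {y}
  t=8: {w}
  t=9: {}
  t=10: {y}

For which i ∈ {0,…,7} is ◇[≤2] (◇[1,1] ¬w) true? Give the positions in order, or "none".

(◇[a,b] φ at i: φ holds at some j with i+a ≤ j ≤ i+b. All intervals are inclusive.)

Evaluate at each i in [0,7]:
  i=0: ✓ (witness j=0)
  i=1: ✗ (none in [1,3])
  i=2: ✓ (witness j=4)
  i=3: ✓ (witness j=4)
  i=4: ✓ (witness j=4)
  i=5: ✓ (witness j=5)
  i=6: ✓ (witness j=6)
  i=7: ✓ (witness j=8)

0, 2, 3, 4, 5, 6, 7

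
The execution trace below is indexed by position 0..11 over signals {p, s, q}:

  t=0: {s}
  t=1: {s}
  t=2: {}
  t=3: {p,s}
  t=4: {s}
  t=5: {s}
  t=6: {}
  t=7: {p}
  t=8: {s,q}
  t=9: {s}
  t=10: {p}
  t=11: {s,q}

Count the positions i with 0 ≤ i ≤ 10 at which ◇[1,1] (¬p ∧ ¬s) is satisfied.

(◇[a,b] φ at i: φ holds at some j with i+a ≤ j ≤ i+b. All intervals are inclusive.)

Evaluate at each i in [0,10]:
  i=0: ✗ (none in [1,1])
  i=1: ✓ (witness j=2)
  i=2: ✗ (none in [3,3])
  i=3: ✗ (none in [4,4])
  i=4: ✗ (none in [5,5])
  i=5: ✓ (witness j=6)
  i=6: ✗ (none in [7,7])
  i=7: ✗ (none in [8,8])
  i=8: ✗ (none in [9,9])
  i=9: ✗ (none in [10,10])
  i=10: ✗ (none in [11,11])
Positions where it holds: {1, 5} → 2.

2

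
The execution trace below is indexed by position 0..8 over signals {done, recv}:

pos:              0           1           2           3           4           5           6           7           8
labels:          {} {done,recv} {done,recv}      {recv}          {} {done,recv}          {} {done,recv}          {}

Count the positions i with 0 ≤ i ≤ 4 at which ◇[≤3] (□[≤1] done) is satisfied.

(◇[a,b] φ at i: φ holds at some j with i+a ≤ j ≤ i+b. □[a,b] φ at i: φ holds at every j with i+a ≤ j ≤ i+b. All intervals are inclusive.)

2

Evaluate at each i in [0,4]:
  i=0: ✓ (witness j=1)
  i=1: ✓ (witness j=1)
  i=2: ✗ (none in [2,5])
  i=3: ✗ (none in [3,6])
  i=4: ✗ (none in [4,7])
Positions where it holds: {0, 1} → 2.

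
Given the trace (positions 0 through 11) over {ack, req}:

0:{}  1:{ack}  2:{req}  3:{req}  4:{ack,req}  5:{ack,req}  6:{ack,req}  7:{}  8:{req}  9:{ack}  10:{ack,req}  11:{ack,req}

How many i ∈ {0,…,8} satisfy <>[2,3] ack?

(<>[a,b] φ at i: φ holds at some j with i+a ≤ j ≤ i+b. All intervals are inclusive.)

7

Evaluate at each i in [0,8]:
  i=0: ✗ (none in [2,3])
  i=1: ✓ (witness j=4)
  i=2: ✓ (witness j=4)
  i=3: ✓ (witness j=5)
  i=4: ✓ (witness j=6)
  i=5: ✗ (none in [7,8])
  i=6: ✓ (witness j=9)
  i=7: ✓ (witness j=9)
  i=8: ✓ (witness j=10)
Positions where it holds: {1, 2, 3, 4, 6, 7, 8} → 7.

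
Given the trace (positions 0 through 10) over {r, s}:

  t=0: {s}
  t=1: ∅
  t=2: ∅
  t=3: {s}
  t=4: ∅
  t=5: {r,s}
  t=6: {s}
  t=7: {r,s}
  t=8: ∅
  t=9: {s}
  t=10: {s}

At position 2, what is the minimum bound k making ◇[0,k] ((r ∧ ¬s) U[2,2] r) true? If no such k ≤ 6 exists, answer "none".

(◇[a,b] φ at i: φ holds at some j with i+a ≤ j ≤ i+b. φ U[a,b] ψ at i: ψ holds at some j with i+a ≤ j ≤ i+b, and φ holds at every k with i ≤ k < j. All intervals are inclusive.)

Scan j = 2,3,… for ((r ∧ ¬s) U[2,2] r):
  j=2: fails
  j=3: fails
  j=4: fails
  j=5: fails
  j=6: fails
  j=7: fails
  j=8: fails
No j in [2,8] satisfies it → none.

none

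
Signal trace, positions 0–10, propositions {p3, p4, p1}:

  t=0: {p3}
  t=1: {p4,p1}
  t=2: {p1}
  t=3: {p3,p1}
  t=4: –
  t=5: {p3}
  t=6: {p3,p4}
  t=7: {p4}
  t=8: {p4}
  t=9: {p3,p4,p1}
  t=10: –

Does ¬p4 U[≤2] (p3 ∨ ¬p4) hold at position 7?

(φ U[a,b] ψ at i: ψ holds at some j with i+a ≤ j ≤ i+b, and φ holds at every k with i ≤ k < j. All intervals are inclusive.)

False

Need some j in [7,9] with (p3 ∨ ¬p4), and ¬p4 at every k in [7,j-1].
  j=7: (p3 ∨ ¬p4) false.
  j=8: (p3 ∨ ¬p4) false.
  j=9: (p3 ∨ ¬p4) holds, but ¬p4 fails at k=7 → not this j.
No j in the window works → until fails.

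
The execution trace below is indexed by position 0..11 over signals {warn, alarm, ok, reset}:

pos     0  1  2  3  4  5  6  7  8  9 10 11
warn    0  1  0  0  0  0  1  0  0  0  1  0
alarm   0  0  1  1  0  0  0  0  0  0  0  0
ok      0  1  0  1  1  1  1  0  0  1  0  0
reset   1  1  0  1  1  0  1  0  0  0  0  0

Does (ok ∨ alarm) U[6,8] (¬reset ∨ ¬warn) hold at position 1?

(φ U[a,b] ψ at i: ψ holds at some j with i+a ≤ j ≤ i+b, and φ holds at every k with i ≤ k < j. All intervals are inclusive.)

Need some j in [7,9] with (¬reset ∨ ¬warn), and (ok ∨ alarm) at every k in [1,j-1].
  j=7: (¬reset ∨ ¬warn) holds; (ok ∨ alarm) holds at every k in [1,6] → satisfied.

Holds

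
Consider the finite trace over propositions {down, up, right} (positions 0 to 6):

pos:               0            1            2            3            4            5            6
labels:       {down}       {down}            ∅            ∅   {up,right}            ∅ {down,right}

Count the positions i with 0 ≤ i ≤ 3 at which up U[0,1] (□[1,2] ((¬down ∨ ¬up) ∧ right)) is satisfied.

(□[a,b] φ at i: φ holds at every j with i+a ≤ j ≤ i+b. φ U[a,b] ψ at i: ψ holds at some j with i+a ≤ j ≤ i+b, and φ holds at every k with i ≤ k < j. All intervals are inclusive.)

Evaluate at each i in [0,3]:
  i=0: ✗ (no rhs in [0,1])
  i=1: ✗ (no rhs in [1,2])
  i=2: ✗ (no rhs in [2,3])
  i=3: ✗ (no rhs in [3,4])
Positions where it holds: {} → 0.

0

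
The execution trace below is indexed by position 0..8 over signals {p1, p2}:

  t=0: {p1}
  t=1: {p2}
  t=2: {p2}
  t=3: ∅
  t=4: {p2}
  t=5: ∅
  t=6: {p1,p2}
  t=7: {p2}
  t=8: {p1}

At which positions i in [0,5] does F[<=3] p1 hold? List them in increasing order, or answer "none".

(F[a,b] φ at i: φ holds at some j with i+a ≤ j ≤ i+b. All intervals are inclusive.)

Evaluate at each i in [0,5]:
  i=0: ✓ (witness j=0)
  i=1: ✗ (none in [1,4])
  i=2: ✗ (none in [2,5])
  i=3: ✓ (witness j=6)
  i=4: ✓ (witness j=6)
  i=5: ✓ (witness j=6)

0, 3, 4, 5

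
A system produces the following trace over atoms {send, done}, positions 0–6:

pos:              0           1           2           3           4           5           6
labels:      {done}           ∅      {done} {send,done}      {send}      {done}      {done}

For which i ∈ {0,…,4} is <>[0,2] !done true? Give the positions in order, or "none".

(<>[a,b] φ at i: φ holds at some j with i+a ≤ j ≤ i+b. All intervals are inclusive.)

0, 1, 2, 3, 4

Evaluate at each i in [0,4]:
  i=0: ✓ (witness j=1)
  i=1: ✓ (witness j=1)
  i=2: ✓ (witness j=4)
  i=3: ✓ (witness j=4)
  i=4: ✓ (witness j=4)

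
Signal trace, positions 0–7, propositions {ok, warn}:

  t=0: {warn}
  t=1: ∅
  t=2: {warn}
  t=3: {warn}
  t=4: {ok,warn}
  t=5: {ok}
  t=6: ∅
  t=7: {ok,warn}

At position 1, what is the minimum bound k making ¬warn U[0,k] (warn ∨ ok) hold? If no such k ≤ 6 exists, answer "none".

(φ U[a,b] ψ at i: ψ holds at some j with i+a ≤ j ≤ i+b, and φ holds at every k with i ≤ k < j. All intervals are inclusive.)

1

Need earliest j ≥ 1 with (warn ∨ ok), and ¬warn at every k in [1,j-1].
  j=1: rhs fails.
  j=2: rhs holds; lhs holds on [1,1]. k = 1.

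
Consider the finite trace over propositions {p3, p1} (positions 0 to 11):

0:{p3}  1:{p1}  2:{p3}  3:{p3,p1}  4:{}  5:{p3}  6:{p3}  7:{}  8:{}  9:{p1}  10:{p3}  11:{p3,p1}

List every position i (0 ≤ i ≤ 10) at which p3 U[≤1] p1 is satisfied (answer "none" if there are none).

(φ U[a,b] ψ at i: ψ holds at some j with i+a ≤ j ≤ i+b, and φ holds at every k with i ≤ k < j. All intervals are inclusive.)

0, 1, 2, 3, 9, 10

Evaluate at each i in [0,10]:
  i=0: ✓ (rhs at j=1; lhs holds on [0,0])
  i=1: ✓ (rhs at j=1)
  i=2: ✓ (rhs at j=3; lhs holds on [2,2])
  i=3: ✓ (rhs at j=3)
  i=4: ✗ (no rhs in [4,5])
  i=5: ✗ (no rhs in [5,6])
  i=6: ✗ (no rhs in [6,7])
  i=7: ✗ (no rhs in [7,8])
  i=8: ✗ (lhs fails at k=8 before rhs at j=9)
  i=9: ✓ (rhs at j=9)
  i=10: ✓ (rhs at j=11; lhs holds on [10,10])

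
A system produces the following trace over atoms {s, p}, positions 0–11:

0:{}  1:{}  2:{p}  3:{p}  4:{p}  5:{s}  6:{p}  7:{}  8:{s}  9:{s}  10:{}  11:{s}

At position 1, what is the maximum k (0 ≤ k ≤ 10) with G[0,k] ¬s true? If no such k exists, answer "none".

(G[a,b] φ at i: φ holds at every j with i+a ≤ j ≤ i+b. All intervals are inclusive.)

3

¬s must hold from j=1 onward; find where it first fails.
  j=1: holds
  j=2: holds
  j=3: holds
  j=4: holds
  j=5: fails
Holds on [1,4], so largest k = 3.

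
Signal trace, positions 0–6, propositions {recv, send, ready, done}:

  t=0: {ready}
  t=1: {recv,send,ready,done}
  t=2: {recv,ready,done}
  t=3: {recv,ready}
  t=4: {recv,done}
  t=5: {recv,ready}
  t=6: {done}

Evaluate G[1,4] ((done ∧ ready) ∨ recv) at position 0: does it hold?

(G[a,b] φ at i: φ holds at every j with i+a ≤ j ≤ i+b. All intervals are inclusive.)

Check ((done ∧ ready) ∨ recv) at every j in [1,4]:
  j=1: true
  j=2: true
  j=3: true
  j=4: true
All positions satisfy it → formula holds.

True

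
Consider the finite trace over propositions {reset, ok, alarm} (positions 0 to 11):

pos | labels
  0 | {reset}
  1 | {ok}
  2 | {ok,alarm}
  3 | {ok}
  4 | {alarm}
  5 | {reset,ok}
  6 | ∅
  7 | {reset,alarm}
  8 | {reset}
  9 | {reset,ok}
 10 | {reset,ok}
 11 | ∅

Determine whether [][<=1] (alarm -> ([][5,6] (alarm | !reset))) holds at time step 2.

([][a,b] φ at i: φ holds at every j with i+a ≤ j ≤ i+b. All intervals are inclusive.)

Check (alarm -> ([][5,6] (alarm | !reset))) at every j in [2,3]:
  j=2: antecedent true; consequent fails at 8 → ✗
  j=3: antecedent false → ✓
Fails at j=2 → formula fails.

No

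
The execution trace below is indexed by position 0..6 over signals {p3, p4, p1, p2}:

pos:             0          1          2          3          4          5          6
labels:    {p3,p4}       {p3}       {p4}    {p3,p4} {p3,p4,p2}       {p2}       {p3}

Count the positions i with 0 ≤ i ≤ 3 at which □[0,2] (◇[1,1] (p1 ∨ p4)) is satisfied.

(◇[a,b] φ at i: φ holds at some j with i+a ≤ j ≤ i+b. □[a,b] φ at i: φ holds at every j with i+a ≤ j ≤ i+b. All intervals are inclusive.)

Evaluate at each i in [0,3]:
  i=0: ✗ (fails at j=0)
  i=1: ✓ (all of [1,3])
  i=2: ✗ (fails at j=4)
  i=3: ✗ (fails at j=4)
Positions where it holds: {1} → 1.

1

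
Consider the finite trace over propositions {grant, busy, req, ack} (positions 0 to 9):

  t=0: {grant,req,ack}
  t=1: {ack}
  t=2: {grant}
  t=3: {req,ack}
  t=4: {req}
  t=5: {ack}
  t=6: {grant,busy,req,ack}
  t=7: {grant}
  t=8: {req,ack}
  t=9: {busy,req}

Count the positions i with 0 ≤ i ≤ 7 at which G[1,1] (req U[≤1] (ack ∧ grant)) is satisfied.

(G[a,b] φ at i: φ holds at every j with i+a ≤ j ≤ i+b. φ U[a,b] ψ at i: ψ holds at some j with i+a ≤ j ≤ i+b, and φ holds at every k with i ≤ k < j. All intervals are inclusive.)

Evaluate at each i in [0,7]:
  i=0: ✗ (fails at j=1)
  i=1: ✗ (fails at j=2)
  i=2: ✗ (fails at j=3)
  i=3: ✗ (fails at j=4)
  i=4: ✗ (fails at j=5)
  i=5: ✓ (all of [6,6])
  i=6: ✗ (fails at j=7)
  i=7: ✗ (fails at j=8)
Positions where it holds: {5} → 1.

1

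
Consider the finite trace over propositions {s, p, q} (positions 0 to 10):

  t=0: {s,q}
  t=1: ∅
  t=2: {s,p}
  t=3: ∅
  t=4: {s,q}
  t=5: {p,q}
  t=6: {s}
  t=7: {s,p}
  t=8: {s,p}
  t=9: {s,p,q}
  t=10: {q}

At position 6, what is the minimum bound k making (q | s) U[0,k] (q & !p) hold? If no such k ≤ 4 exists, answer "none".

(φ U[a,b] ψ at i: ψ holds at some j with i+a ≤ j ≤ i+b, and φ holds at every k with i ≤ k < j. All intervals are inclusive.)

Need earliest j ≥ 6 with (q & !p), and (q | s) at every k in [6,j-1].
  j=6: rhs fails.
  j=7: rhs fails.
  j=8: rhs fails.
  j=9: rhs fails.
  j=10: rhs holds; lhs holds on [6,9]. k = 4.

4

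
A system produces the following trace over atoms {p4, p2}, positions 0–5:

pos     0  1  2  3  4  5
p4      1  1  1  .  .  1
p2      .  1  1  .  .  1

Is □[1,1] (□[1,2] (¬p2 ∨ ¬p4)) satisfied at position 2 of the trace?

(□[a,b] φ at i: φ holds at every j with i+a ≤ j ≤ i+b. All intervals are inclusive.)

No

Check □[1,2] (¬p2 ∨ ¬p4) at every j in [3,3]:
  j=3: fails at 5
Fails at j=3 → formula fails.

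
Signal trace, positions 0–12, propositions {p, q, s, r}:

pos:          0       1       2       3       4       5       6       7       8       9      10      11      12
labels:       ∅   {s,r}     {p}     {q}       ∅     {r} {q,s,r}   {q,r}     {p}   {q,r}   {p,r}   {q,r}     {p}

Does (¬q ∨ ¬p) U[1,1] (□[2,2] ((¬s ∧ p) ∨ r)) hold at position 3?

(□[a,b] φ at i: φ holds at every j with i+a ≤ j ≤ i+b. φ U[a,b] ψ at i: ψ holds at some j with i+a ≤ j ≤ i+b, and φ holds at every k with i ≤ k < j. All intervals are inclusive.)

Yes

Need some j in [4,4] with □[2,2] ((¬s ∧ p) ∨ r), and (¬q ∨ ¬p) at every k in [3,j-1].
  j=4: □[2,2] ((¬s ∧ p) ∨ r) holds; (¬q ∨ ¬p) holds at every k in [3,3] → satisfied.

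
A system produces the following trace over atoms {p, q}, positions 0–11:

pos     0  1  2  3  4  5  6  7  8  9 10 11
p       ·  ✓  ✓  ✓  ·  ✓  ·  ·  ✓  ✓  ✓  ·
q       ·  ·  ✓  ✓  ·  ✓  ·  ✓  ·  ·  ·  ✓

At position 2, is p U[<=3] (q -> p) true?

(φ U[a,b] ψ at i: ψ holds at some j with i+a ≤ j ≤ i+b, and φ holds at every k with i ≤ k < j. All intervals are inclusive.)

Need some j in [2,5] with (q -> p), and p at every k in [2,j-1].
  j=2: (q -> p) holds; no prefix to check → satisfied.

True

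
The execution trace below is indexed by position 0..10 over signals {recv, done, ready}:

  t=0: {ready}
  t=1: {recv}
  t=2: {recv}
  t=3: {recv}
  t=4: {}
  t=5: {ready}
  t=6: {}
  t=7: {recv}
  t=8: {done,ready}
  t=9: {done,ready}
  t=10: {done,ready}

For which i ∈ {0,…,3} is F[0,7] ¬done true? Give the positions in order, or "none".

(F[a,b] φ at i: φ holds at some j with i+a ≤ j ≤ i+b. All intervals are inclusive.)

0, 1, 2, 3

Evaluate at each i in [0,3]:
  i=0: ✓ (witness j=0)
  i=1: ✓ (witness j=1)
  i=2: ✓ (witness j=2)
  i=3: ✓ (witness j=3)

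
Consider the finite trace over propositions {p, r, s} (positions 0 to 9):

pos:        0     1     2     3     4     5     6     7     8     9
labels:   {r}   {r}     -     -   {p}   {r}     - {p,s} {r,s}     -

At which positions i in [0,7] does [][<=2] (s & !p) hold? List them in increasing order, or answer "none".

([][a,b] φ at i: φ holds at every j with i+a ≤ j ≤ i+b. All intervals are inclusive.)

none

Evaluate at each i in [0,7]:
  i=0: ✗ (fails at j=0)
  i=1: ✗ (fails at j=1)
  i=2: ✗ (fails at j=2)
  i=3: ✗ (fails at j=3)
  i=4: ✗ (fails at j=4)
  i=5: ✗ (fails at j=5)
  i=6: ✗ (fails at j=6)
  i=7: ✗ (fails at j=7)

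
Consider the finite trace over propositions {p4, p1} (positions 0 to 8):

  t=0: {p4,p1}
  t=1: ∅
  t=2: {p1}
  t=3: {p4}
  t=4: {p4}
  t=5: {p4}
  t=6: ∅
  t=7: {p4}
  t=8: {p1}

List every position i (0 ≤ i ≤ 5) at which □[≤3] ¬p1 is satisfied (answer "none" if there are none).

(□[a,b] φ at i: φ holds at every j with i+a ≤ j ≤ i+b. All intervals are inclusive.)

3, 4

Evaluate at each i in [0,5]:
  i=0: ✗ (fails at j=0)
  i=1: ✗ (fails at j=2)
  i=2: ✗ (fails at j=2)
  i=3: ✓ (all of [3,6])
  i=4: ✓ (all of [4,7])
  i=5: ✗ (fails at j=8)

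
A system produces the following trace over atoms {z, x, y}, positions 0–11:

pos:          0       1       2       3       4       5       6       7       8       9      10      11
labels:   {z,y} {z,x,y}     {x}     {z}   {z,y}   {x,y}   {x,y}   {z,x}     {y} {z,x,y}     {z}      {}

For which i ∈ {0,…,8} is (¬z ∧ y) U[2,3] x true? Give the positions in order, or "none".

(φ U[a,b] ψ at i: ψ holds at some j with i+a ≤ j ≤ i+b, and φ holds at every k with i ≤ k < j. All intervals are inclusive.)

Evaluate at each i in [0,8]:
  i=0: ✗ (lhs fails at k=0 before rhs at j=2)
  i=1: ✗ (no rhs in [3,4])
  i=2: ✗ (lhs fails at k=2 before rhs at j=5)
  i=3: ✗ (lhs fails at k=3 before rhs at j=5)
  i=4: ✗ (lhs fails at k=4 before rhs at j=6)
  i=5: ✓ (rhs at j=7; lhs holds on [5,6])
  i=6: ✗ (lhs fails at k=7 before rhs at j=9)
  i=7: ✗ (lhs fails at k=7 before rhs at j=9)
  i=8: ✗ (no rhs in [10,11])

5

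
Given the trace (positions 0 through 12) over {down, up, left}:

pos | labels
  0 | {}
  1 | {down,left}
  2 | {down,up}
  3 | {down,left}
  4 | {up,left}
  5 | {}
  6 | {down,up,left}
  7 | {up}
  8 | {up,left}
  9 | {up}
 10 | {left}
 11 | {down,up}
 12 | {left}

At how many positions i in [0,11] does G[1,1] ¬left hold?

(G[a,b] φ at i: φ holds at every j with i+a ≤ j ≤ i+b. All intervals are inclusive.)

5

Evaluate at each i in [0,11]:
  i=0: ✗ (fails at j=1)
  i=1: ✓ (all of [2,2])
  i=2: ✗ (fails at j=3)
  i=3: ✗ (fails at j=4)
  i=4: ✓ (all of [5,5])
  i=5: ✗ (fails at j=6)
  i=6: ✓ (all of [7,7])
  i=7: ✗ (fails at j=8)
  i=8: ✓ (all of [9,9])
  i=9: ✗ (fails at j=10)
  i=10: ✓ (all of [11,11])
  i=11: ✗ (fails at j=12)
Positions where it holds: {1, 4, 6, 8, 10} → 5.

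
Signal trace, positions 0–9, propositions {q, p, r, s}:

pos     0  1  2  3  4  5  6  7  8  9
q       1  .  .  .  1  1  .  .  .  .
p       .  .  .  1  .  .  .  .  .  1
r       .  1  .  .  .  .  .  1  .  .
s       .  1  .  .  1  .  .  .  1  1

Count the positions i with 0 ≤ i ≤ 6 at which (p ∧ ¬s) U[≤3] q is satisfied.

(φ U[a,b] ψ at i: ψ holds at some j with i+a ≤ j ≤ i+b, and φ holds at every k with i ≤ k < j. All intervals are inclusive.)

4

Evaluate at each i in [0,6]:
  i=0: ✓ (rhs at j=0)
  i=1: ✗ (lhs fails at k=1 before rhs at j=4)
  i=2: ✗ (lhs fails at k=2 before rhs at j=4)
  i=3: ✓ (rhs at j=4; lhs holds on [3,3])
  i=4: ✓ (rhs at j=4)
  i=5: ✓ (rhs at j=5)
  i=6: ✗ (no rhs in [6,9])
Positions where it holds: {0, 3, 4, 5} → 4.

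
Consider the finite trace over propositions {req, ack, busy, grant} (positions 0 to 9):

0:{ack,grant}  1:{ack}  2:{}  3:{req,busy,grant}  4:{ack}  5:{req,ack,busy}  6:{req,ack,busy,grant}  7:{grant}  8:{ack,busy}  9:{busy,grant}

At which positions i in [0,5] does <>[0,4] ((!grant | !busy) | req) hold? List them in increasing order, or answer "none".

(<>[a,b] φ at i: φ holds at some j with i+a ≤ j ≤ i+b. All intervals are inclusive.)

Evaluate at each i in [0,5]:
  i=0: ✓ (witness j=0)
  i=1: ✓ (witness j=1)
  i=2: ✓ (witness j=2)
  i=3: ✓ (witness j=3)
  i=4: ✓ (witness j=4)
  i=5: ✓ (witness j=5)

0, 1, 2, 3, 4, 5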